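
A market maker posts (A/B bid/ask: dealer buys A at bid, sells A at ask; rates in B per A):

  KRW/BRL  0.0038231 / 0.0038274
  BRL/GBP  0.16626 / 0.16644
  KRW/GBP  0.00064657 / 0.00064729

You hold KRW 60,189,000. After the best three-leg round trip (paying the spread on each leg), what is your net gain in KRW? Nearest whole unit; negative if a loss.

Net profit: KRW 901,140

Best loop KRW → GBP → BRL → KRW:
KRW 60,189,000 × 0.00064657 (sell KRW at bid) = GBP 38,916.40
GBP 38,916.40 ÷ 0.16644 (buy BRL at ask) = BRL 233,816.40
BRL 233,816.40 ÷ 0.0038274 (buy KRW at ask) = KRW 61,090,140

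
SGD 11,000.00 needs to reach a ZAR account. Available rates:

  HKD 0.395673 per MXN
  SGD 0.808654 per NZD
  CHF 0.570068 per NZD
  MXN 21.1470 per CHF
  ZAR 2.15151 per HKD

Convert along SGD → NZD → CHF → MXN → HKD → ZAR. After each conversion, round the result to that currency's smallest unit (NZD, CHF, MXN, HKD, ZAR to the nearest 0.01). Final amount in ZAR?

SGD 11,000.00 ÷ 0.808654 = NZD 13,602.85
NZD 13,602.85 × 0.570068 = CHF 7,754.55
CHF 7,754.55 × 21.1470 = MXN 163,985.47
MXN 163,985.47 × 0.395673 = HKD 64,884.62
HKD 64,884.62 × 2.15151 = ZAR 139,599.91

ZAR 139,599.91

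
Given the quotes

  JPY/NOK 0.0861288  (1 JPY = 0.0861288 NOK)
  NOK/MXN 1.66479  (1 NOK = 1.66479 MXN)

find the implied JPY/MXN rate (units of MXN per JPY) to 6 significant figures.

JPY/MXN = 0.143386

1 JPY × 0.0861288 = 0.0861288 NOK
0.0861288 NOK × 1.66479 = 0.143386 MXN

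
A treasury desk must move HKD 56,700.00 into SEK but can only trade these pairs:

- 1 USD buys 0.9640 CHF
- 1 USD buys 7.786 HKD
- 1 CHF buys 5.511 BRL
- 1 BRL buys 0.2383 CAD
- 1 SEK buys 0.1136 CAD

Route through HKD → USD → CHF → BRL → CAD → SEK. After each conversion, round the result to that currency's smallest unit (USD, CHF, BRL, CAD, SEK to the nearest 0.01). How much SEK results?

SEK 81,156.25

HKD 56,700.00 ÷ 7.786 = USD 7,282.30
USD 7,282.30 × 0.9640 = CHF 7,020.14
CHF 7,020.14 × 5.511 = BRL 38,687.99
BRL 38,687.99 × 0.2383 = CAD 9,219.35
CAD 9,219.35 ÷ 0.1136 = SEK 81,156.25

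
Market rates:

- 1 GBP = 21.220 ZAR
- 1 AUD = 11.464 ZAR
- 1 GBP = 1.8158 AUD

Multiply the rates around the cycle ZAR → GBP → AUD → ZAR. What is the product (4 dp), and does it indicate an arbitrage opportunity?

Around ZAR → GBP → AUD → ZAR: 1 ÷ 21.220 × 1.8158 × 11.464 = 0.980977
Product < 1; profitable direction is ZAR → AUD → GBP → ZAR.

0.9810 (arbitrage exists)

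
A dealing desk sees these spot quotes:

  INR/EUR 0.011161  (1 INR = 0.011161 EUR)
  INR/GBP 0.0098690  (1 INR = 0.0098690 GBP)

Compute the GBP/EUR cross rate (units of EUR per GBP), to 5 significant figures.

GBP/EUR = 1.1309

1 GBP ÷ 0.0098690 = 101.327 INR
101.327 INR × 0.011161 = 1.13091 EUR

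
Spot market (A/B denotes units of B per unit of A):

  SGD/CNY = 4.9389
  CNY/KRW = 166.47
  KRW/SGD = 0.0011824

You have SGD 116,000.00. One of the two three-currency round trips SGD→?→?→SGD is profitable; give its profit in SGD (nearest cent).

Profit: SGD 3,323.88

Profitable loop is SGD → KRW → CNY → SGD:
SGD 116,000.00 ÷ 0.0011824 = KRW 98,105,548
KRW 98,105,548 ÷ 166.47 = CNY 589,328.70
CNY 589,328.70 ÷ 4.9389 = SGD 119,323.88
Profit = SGD 119,323.88 − SGD 116,000.00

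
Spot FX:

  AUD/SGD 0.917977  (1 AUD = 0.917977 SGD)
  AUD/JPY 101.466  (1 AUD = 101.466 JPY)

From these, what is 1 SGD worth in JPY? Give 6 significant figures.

SGD/JPY = 110.532

1 SGD ÷ 0.917977 = 1.08935 AUD
1.08935 AUD × 101.466 = 110.532 JPY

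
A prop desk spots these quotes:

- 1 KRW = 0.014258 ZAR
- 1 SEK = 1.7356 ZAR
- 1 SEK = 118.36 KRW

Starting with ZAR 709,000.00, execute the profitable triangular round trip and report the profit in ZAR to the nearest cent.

Profitable loop is ZAR → KRW → SEK → ZAR:
ZAR 709,000.00 ÷ 0.014258 = KRW 49,726,469
KRW 49,726,469 ÷ 118.36 = SEK 420,129.01
SEK 420,129.01 × 1.7356 = ZAR 729,175.91
Profit = ZAR 729,175.91 − ZAR 709,000.00

Profit: ZAR 20,175.91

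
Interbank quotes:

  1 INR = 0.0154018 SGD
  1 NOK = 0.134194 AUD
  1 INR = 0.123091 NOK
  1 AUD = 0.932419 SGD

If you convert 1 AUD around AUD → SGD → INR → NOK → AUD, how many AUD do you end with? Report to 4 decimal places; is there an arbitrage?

Around AUD → SGD → INR → NOK → AUD: 1 × 0.932419 ÷ 0.0154018 × 0.123091 × 0.134194 = 0.999998
Product ≈ 1 (deviation 0.000%, within rounding noise).

1.0000 (no arbitrage)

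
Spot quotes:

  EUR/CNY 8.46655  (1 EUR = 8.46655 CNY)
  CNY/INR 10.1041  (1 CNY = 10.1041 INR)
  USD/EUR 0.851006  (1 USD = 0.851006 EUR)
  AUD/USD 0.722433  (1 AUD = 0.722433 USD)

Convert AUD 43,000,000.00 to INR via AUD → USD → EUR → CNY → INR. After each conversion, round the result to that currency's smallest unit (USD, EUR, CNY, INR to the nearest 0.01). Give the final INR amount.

AUD 43,000,000.00 × 0.722433 = USD 31,064,619.00
USD 31,064,619.00 × 0.851006 = EUR 26,436,177.16
EUR 26,436,177.16 × 8.46655 = CNY 223,823,215.73
CNY 223,823,215.73 × 10.1041 = INR 2,261,532,154.06

INR 2,261,532,154.06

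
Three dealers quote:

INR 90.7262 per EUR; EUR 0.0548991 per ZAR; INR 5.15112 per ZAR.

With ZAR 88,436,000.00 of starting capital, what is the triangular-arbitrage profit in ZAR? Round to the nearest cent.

Profit: ZAR 3,024,340.17

Profitable loop is ZAR → INR → EUR → ZAR:
ZAR 88,436,000.00 × 5.15112 = INR 455,544,448.32
INR 455,544,448.32 ÷ 90.7262 = EUR 5,021,090.36
EUR 5,021,090.36 ÷ 0.0548991 = ZAR 91,460,340.17
Profit = ZAR 91,460,340.17 − ZAR 88,436,000.00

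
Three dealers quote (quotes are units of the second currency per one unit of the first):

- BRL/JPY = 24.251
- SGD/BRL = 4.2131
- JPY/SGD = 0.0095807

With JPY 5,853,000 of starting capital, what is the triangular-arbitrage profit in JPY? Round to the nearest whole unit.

Profit: JPY 126,293

Profitable loop is JPY → BRL → SGD → JPY:
JPY 5,853,000 ÷ 24.251 = BRL 241,350.87
BRL 241,350.87 ÷ 4.2131 = SGD 57,285.82
SGD 57,285.82 ÷ 0.0095807 = JPY 5,979,293
Profit = JPY 5,979,293 − JPY 5,853,000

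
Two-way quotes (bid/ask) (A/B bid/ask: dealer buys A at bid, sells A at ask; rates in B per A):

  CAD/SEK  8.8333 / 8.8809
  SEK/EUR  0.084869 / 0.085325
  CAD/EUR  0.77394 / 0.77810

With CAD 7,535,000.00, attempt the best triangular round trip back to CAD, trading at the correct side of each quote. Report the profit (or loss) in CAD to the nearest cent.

Best loop CAD → EUR → SEK → CAD:
CAD 7,535,000.00 × 0.77394 (sell CAD at bid) = EUR 5,831,637.90
EUR 5,831,637.90 ÷ 0.085325 (buy SEK at ask) = SEK 68,346,181.07
SEK 68,346,181.07 ÷ 8.8809 (buy CAD at ask) = CAD 7,695,862.03

Net profit: CAD 160,862.03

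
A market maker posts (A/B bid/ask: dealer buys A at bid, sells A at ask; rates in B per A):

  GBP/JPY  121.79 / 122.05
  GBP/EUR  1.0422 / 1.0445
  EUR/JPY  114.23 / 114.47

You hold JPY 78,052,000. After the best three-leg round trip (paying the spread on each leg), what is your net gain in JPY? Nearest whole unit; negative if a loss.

Best loop JPY → EUR → GBP → JPY:
JPY 78,052,000 ÷ 114.47 (buy EUR at ask) = EUR 681,855.51
EUR 681,855.51 ÷ 1.0445 (buy GBP at ask) = GBP 652,805.66
GBP 652,805.66 × 121.79 (sell GBP at bid) = JPY 79,505,201

Net profit: JPY 1,453,201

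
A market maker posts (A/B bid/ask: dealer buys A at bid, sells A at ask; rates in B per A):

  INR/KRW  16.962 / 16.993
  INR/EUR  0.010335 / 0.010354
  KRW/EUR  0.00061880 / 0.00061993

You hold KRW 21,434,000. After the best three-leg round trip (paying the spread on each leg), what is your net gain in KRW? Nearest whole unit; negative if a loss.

Net profit: KRW 294,134

Best loop KRW → EUR → INR → KRW:
KRW 21,434,000 × 0.00061880 (sell KRW at bid) = EUR 13,263.36
EUR 13,263.36 ÷ 0.010354 (buy INR at ask) = INR 1,280,988.91
INR 1,280,988.91 × 16.962 (sell INR at bid) = KRW 21,728,134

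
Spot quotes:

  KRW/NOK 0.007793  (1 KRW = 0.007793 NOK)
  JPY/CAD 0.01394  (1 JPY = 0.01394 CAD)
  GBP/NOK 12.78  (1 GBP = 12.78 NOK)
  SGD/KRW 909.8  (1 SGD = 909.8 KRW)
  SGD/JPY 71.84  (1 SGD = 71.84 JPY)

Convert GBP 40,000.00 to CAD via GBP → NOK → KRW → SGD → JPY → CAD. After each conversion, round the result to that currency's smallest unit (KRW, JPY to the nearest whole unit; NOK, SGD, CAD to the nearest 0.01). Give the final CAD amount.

CAD 72,205.35

GBP 40,000.00 × 12.78 = NOK 511,200.00
NOK 511,200.00 ÷ 0.007793 = KRW 65,597,331
KRW 65,597,331 ÷ 909.8 = SGD 72,100.83
SGD 72,100.83 × 71.84 = JPY 5,179,724
JPY 5,179,724 × 0.01394 = CAD 72,205.35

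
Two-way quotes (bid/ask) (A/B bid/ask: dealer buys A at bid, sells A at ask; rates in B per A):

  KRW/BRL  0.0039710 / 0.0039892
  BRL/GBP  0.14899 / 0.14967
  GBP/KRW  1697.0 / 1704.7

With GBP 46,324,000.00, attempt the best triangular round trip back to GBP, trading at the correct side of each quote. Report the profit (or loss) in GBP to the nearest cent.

Best loop GBP → KRW → BRL → GBP:
GBP 46,324,000.00 × 1697.0 (sell GBP at bid) = KRW 78,611,828,000
KRW 78,611,828,000 × 0.0039710 (sell KRW at bid) = BRL 312,167,568.99
BRL 312,167,568.99 × 0.14899 (sell BRL at bid) = GBP 46,509,846.10

Net profit: GBP 185,846.10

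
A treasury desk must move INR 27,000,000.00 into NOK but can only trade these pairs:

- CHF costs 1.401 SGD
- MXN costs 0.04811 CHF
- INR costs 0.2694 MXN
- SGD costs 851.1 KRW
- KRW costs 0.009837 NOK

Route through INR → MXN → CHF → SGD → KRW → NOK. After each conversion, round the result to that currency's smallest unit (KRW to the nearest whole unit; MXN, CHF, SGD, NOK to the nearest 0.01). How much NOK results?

INR 27,000,000.00 × 0.2694 = MXN 7,273,800.00
MXN 7,273,800.00 × 0.04811 = CHF 349,942.52
CHF 349,942.52 × 1.401 = SGD 490,269.47
SGD 490,269.47 × 851.1 = KRW 417,268,346
KRW 417,268,346 × 0.009837 = NOK 4,104,668.72

NOK 4,104,668.72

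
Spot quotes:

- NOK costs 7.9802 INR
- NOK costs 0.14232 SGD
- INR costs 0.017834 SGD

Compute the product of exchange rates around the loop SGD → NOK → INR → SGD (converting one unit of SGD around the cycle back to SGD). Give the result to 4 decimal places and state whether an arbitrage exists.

1.0000 (no arbitrage)

Around SGD → NOK → INR → SGD: 1 ÷ 0.14232 × 7.9802 × 0.017834 = 0.999992
Product ≈ 1 (deviation 0.001%, within rounding noise).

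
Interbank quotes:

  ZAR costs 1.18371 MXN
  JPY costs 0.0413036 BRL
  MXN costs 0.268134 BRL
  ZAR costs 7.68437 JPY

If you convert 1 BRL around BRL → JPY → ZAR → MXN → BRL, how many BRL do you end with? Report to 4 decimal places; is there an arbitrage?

Around BRL → JPY → ZAR → MXN → BRL: 1 ÷ 0.0413036 ÷ 7.68437 × 1.18371 × 0.268134 = 1.000002
Product ≈ 1 (deviation 0.000%, within rounding noise).

1.0000 (no arbitrage)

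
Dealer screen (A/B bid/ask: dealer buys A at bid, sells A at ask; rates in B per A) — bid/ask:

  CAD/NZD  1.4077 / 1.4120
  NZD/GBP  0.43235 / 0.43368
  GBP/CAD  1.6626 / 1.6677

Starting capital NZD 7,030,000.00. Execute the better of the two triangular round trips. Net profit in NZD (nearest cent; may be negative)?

Net profit: NZD 83,587.45

Best loop NZD → GBP → CAD → NZD:
NZD 7,030,000.00 × 0.43235 (sell NZD at bid) = GBP 3,039,420.50
GBP 3,039,420.50 × 1.6626 (sell GBP at bid) = CAD 5,053,340.52
CAD 5,053,340.52 × 1.4077 (sell CAD at bid) = NZD 7,113,587.45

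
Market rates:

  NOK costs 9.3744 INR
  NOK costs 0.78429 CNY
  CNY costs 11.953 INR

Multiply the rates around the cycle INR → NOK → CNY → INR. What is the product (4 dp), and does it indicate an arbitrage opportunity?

Around INR → NOK → CNY → INR: 1 ÷ 9.3744 × 0.78429 × 11.953 = 1.000023
Product ≈ 1 (deviation 0.002%, within rounding noise).

1.0000 (no arbitrage)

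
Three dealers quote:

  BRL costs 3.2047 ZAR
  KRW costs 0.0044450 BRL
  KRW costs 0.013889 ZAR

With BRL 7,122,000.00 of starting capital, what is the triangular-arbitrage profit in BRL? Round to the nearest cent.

Profit: BRL 182,494.01

Profitable loop is BRL → ZAR → KRW → BRL:
BRL 7,122,000.00 × 3.2047 = ZAR 22,823,873.40
ZAR 22,823,873.40 ÷ 0.013889 = KRW 1,643,305,738
KRW 1,643,305,738 × 0.0044450 = BRL 7,304,494.01
Profit = BRL 7,304,494.01 − BRL 7,122,000.00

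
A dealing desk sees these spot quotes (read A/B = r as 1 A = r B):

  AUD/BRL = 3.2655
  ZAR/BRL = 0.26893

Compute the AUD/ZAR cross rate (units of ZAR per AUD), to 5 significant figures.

1 AUD × 3.2655 = 3.2655 BRL
3.2655 BRL ÷ 0.26893 = 12.1426 ZAR

AUD/ZAR = 12.143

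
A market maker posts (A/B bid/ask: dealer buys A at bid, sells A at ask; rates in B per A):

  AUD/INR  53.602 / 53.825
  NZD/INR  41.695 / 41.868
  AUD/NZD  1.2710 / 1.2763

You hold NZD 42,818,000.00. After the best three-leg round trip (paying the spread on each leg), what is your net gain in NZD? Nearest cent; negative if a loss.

Net profit: NZD 132,911.77

Best loop NZD → AUD → INR → NZD:
NZD 42,818,000.00 ÷ 1.2763 (buy AUD at ask) = AUD 33,548,538.74
AUD 33,548,538.74 × 53.602 (sell AUD at bid) = INR 1,798,268,773.80
INR 1,798,268,773.80 ÷ 41.868 (buy NZD at ask) = NZD 42,950,911.77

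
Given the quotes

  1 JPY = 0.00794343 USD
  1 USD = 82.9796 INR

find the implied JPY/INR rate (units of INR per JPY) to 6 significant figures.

1 JPY × 0.00794343 = 0.00794343 USD
0.00794343 USD × 82.9796 = 0.659143 INR

JPY/INR = 0.659143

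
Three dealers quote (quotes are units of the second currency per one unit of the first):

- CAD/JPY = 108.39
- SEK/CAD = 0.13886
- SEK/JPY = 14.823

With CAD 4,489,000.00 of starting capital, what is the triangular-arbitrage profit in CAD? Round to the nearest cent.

Profit: CAD 69,058.28

Profitable loop is CAD → JPY → SEK → CAD:
CAD 4,489,000.00 × 108.39 = JPY 486,562,710
JPY 486,562,710 ÷ 14.823 = SEK 32,824,847.20
SEK 32,824,847.20 × 0.13886 = CAD 4,558,058.28
Profit = CAD 4,558,058.28 − CAD 4,489,000.00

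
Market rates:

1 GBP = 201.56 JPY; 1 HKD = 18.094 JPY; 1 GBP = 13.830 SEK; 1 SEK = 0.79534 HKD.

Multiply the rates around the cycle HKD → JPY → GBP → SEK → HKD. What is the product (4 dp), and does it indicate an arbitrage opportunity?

0.9874 (arbitrage exists)

Around HKD → JPY → GBP → SEK → HKD: 1 × 18.094 ÷ 201.56 × 13.830 × 0.79534 = 0.987428
Product < 1; profitable direction is HKD → SEK → GBP → JPY → HKD.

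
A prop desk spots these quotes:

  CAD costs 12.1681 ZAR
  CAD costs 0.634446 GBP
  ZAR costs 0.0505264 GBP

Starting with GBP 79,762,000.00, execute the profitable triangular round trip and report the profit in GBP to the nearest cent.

Profit: GBP 2,547,425.94

Profitable loop is GBP → ZAR → CAD → GBP:
GBP 79,762,000.00 ÷ 0.0505264 = ZAR 1,578,620,285.63
ZAR 1,578,620,285.63 ÷ 12.1681 = CAD 129,734,328.75
CAD 129,734,328.75 × 0.634446 = GBP 82,309,425.94
Profit = GBP 82,309,425.94 − GBP 79,762,000.00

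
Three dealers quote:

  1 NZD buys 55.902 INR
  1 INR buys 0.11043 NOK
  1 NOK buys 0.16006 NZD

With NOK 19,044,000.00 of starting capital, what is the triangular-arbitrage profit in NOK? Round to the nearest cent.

Profitable loop is NOK → INR → NZD → NOK:
NOK 19,044,000.00 ÷ 0.11043 = INR 172,453,137.73
INR 172,453,137.73 ÷ 55.902 = NZD 3,084,918.92
NZD 3,084,918.92 ÷ 0.16006 = NOK 19,273,515.71
Profit = NOK 19,273,515.71 − NOK 19,044,000.00

Profit: NOK 229,515.71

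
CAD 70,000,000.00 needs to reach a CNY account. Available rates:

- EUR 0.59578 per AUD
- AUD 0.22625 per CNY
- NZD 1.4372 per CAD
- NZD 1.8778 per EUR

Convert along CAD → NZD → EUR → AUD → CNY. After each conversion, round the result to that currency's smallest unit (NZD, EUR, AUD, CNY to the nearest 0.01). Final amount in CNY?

CAD 70,000,000.00 × 1.4372 = NZD 100,604,000.00
NZD 100,604,000.00 ÷ 1.8778 = EUR 53,575,460.65
EUR 53,575,460.65 ÷ 0.59578 = AUD 89,924,906.26
AUD 89,924,906.26 ÷ 0.22625 = CNY 397,458,149.22

CNY 397,458,149.22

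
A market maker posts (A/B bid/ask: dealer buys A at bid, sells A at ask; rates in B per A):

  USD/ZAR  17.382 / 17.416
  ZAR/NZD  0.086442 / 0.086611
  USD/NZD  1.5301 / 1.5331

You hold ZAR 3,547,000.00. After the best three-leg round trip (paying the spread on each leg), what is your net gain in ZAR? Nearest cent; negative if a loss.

Best loop ZAR → USD → NZD → ZAR:
ZAR 3,547,000.00 ÷ 17.416 (buy USD at ask) = USD 203,663.30
USD 203,663.30 × 1.5301 (sell USD at bid) = NZD 311,625.21
NZD 311,625.21 ÷ 0.086611 (buy ZAR at ask) = ZAR 3,597,986.54

Net profit: ZAR 50,986.54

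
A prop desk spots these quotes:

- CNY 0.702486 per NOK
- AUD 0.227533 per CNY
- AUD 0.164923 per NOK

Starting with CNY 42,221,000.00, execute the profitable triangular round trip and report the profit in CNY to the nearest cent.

Profit: CNY 1,342,992.54

Profitable loop is CNY → NOK → AUD → CNY:
CNY 42,221,000.00 ÷ 0.702486 = NOK 60,102,265.38
NOK 60,102,265.38 × 0.164923 = AUD 9,912,245.91
AUD 9,912,245.91 ÷ 0.227533 = CNY 43,563,992.54
Profit = CNY 43,563,992.54 − CNY 42,221,000.00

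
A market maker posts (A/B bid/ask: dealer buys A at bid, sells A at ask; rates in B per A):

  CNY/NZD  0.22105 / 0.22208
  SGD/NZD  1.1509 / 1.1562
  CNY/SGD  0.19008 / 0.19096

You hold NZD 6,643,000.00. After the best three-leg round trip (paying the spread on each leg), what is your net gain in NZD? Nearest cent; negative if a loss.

Net profit: NZD 7,884.42

Best loop NZD → SGD → CNY → NZD:
NZD 6,643,000.00 ÷ 1.1562 (buy SGD at ask) = SGD 5,745,545.75
SGD 5,745,545.75 ÷ 0.19096 (buy CNY at ask) = CNY 30,087,692.47
CNY 30,087,692.47 × 0.22105 (sell CNY at bid) = NZD 6,650,884.42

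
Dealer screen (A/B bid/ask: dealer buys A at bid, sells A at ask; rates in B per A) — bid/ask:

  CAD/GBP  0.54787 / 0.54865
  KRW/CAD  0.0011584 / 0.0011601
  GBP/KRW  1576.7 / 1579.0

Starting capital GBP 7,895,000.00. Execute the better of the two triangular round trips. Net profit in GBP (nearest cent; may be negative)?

Best loop GBP → KRW → CAD → GBP:
GBP 7,895,000.00 × 1576.7 (sell GBP at bid) = KRW 12,448,046,500
KRW 12,448,046,500 × 0.0011584 (sell KRW at bid) = CAD 14,419,817.07
CAD 14,419,817.07 × 0.54787 (sell CAD at bid) = GBP 7,900,185.18

Net profit: GBP 5,185.18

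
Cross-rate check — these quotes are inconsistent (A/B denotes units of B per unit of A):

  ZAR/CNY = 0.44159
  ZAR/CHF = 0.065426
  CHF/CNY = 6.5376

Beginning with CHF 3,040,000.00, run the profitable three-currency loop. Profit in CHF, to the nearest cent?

Profitable loop is CHF → ZAR → CNY → CHF:
CHF 3,040,000.00 ÷ 0.065426 = ZAR 46,464,708.22
ZAR 46,464,708.22 × 0.44159 = CNY 20,518,350.50
CNY 20,518,350.50 ÷ 6.5376 = CHF 3,138,514.21
Profit = CHF 3,138,514.21 − CHF 3,040,000.00

Profit: CHF 98,514.21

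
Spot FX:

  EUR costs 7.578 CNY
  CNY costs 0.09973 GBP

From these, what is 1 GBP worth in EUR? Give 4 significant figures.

GBP/EUR = 1.323

1 GBP ÷ 0.09973 = 10.0271 CNY
10.0271 CNY ÷ 7.578 = 1.32318 EUR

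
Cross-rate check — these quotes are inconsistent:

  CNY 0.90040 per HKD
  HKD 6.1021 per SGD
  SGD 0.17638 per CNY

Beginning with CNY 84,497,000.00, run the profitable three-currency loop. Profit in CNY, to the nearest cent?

Profit: CNY 2,695,101.44

Profitable loop is CNY → HKD → SGD → CNY:
CNY 84,497,000.00 ÷ 0.90040 = HKD 93,843,847.18
HKD 93,843,847.18 ÷ 6.1021 = SGD 15,378,942.85
SGD 15,378,942.85 ÷ 0.17638 = CNY 87,192,101.44
Profit = CNY 87,192,101.44 − CNY 84,497,000.00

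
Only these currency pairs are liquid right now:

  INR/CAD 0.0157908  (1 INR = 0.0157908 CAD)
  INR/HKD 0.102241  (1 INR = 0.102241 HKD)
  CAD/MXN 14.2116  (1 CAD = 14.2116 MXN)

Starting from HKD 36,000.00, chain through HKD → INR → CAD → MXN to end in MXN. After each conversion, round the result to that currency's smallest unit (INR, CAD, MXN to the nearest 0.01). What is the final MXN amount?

MXN 79,017.78

HKD 36,000.00 ÷ 0.102241 = INR 352,109.23
INR 352,109.23 × 0.0157908 = CAD 5,560.09
CAD 5,560.09 × 14.2116 = MXN 79,017.78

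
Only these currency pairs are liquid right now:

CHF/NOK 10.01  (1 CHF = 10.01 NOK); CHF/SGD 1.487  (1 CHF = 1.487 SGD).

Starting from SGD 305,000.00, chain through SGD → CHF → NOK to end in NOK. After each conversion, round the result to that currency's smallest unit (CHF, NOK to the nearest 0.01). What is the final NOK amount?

NOK 2,053,160.71

SGD 305,000.00 ÷ 1.487 = CHF 205,110.96
CHF 205,110.96 × 10.01 = NOK 2,053,160.71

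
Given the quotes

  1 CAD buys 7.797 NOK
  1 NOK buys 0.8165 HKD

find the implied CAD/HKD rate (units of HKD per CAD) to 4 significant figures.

1 CAD × 7.797 = 7.797 NOK
7.797 NOK × 0.8165 = 6.36625 HKD

CAD/HKD = 6.366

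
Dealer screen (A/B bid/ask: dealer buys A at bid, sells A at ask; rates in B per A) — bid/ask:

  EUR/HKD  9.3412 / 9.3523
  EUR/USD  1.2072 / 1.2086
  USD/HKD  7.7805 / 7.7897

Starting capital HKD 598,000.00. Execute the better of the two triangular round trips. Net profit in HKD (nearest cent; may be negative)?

Net profit: HKD 2,578.10

Best loop HKD → EUR → USD → HKD:
HKD 598,000.00 ÷ 9.3523 (buy EUR at ask) = EUR 63,941.49
EUR 63,941.49 × 1.2072 (sell EUR at bid) = USD 77,190.17
USD 77,190.17 × 7.7805 (sell USD at bid) = HKD 600,578.10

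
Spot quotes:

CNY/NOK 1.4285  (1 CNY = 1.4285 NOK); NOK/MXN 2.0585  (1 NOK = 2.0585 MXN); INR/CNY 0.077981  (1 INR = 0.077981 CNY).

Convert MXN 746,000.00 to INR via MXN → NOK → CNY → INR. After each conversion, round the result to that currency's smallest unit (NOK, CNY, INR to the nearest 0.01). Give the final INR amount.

MXN 746,000.00 ÷ 2.0585 = NOK 362,399.81
NOK 362,399.81 ÷ 1.4285 = CNY 253,692.55
CNY 253,692.55 ÷ 0.077981 = INR 3,253,261.05

INR 3,253,261.05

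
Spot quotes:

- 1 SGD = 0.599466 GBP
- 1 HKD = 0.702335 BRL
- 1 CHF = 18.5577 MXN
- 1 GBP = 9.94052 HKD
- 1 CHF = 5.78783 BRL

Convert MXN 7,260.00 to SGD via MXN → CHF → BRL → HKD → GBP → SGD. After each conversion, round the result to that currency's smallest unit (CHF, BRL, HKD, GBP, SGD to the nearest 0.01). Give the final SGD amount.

MXN 7,260.00 ÷ 18.5577 = CHF 391.21
CHF 391.21 × 5.78783 = BRL 2,264.26
BRL 2,264.26 ÷ 0.702335 = HKD 3,223.90
HKD 3,223.90 ÷ 9.94052 = GBP 324.32
GBP 324.32 ÷ 0.599466 = SGD 541.01

SGD 541.01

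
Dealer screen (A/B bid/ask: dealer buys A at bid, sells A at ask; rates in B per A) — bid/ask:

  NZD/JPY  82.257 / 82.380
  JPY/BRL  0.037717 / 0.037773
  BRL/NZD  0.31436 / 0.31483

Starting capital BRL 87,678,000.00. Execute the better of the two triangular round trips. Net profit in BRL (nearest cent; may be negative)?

Best loop BRL → JPY → NZD → BRL:
BRL 87,678,000.00 ÷ 0.037773 (buy JPY at ask) = JPY 2,321,181,797
JPY 2,321,181,797 ÷ 82.380 (buy NZD at ask) = NZD 28,176,520.96
NZD 28,176,520.96 ÷ 0.31483 (buy BRL at ask) = BRL 89,497,573.16

Net profit: BRL 1,819,573.16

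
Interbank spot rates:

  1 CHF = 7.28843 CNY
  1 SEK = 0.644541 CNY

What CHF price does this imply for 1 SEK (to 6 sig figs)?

SEK/CHF = 0.0884334

1 SEK × 0.644541 = 0.644541 CNY
0.644541 CNY ÷ 7.28843 = 0.0884334 CHF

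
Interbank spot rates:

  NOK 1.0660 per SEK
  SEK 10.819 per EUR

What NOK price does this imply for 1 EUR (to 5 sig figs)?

1 EUR × 10.819 = 10.819 SEK
10.819 SEK × 1.0660 = 11.5331 NOK

EUR/NOK = 11.533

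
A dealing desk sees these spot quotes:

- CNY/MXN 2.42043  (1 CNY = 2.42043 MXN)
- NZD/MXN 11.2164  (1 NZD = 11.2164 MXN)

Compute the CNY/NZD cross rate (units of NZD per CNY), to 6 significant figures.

1 CNY × 2.42043 = 2.42043 MXN
2.42043 MXN ÷ 11.2164 = 0.215794 NZD

CNY/NZD = 0.215794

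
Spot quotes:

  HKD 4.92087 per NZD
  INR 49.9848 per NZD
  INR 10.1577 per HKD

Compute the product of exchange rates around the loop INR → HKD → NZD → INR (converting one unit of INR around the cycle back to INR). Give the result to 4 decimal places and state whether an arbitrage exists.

Around INR → HKD → NZD → INR: 1 ÷ 10.1577 ÷ 4.92087 × 49.9848 = 1.000002
Product ≈ 1 (deviation 0.000%, within rounding noise).

1.0000 (no arbitrage)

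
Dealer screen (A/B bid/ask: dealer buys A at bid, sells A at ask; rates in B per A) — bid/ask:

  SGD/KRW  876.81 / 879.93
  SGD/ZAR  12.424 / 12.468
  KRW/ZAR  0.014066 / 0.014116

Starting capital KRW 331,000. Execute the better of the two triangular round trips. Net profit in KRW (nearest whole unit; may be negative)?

Best loop KRW → SGD → ZAR → KRW:
KRW 331,000 ÷ 879.93 (buy SGD at ask) = SGD 376.17
SGD 376.17 × 12.424 (sell SGD at bid) = ZAR 4,673.49
ZAR 4,673.49 ÷ 0.014116 (buy KRW at ask) = KRW 331,077

Net profit: KRW 77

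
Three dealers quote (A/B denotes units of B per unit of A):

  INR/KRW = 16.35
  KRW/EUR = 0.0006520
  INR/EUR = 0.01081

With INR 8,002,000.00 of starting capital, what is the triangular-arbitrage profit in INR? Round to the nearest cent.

Profitable loop is INR → EUR → KRW → INR:
INR 8,002,000.00 × 0.01081 = EUR 86,501.62
EUR 86,501.62 ÷ 0.0006520 = KRW 132,671,196
KRW 132,671,196 ÷ 16.35 = INR 8,114,446.26
Profit = INR 8,114,446.26 − INR 8,002,000.00

Profit: INR 112,446.26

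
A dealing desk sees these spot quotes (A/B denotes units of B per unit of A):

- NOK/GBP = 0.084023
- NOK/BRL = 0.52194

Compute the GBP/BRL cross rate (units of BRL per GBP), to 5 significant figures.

GBP/BRL = 6.2119

1 GBP ÷ 0.084023 = 11.9015 NOK
11.9015 NOK × 0.52194 = 6.21187 BRL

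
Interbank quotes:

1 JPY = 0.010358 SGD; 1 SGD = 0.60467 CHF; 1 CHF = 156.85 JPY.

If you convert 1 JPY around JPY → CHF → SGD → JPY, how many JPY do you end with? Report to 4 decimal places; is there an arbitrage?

Around JPY → CHF → SGD → JPY: 1 ÷ 156.85 ÷ 0.60467 ÷ 0.010358 = 1.017938
Product > 1; profitable direction is JPY → CHF → SGD → JPY.

1.0179 (arbitrage exists)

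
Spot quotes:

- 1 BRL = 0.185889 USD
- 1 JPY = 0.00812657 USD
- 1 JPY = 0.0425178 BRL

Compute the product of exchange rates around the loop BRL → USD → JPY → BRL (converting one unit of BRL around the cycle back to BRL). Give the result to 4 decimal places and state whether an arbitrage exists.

0.9726 (arbitrage exists)

Around BRL → USD → JPY → BRL: 1 × 0.185889 ÷ 0.00812657 × 0.0425178 = 0.972562
Product < 1; profitable direction is BRL → JPY → USD → BRL.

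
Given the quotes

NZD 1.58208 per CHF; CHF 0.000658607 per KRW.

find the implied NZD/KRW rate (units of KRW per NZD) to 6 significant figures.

1 NZD ÷ 1.58208 = 0.632079 CHF
0.632079 CHF ÷ 0.000658607 = 959.721 KRW

NZD/KRW = 959.721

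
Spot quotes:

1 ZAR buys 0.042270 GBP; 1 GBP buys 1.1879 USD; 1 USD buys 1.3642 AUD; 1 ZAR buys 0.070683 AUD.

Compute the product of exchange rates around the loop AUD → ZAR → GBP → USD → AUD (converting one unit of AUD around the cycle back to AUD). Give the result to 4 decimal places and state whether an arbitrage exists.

0.9691 (arbitrage exists)

Around AUD → ZAR → GBP → USD → AUD: 1 ÷ 0.070683 × 0.042270 × 1.1879 × 1.3642 = 0.969115
Product < 1; profitable direction is AUD → USD → GBP → ZAR → AUD.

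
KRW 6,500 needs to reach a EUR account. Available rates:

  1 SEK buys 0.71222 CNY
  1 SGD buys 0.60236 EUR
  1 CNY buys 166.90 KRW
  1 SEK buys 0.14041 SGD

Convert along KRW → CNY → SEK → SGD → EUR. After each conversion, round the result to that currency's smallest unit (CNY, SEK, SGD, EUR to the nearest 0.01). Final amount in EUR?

KRW 6,500 ÷ 166.90 = CNY 38.95
CNY 38.95 ÷ 0.71222 = SEK 54.69
SEK 54.69 × 0.14041 = SGD 7.68
SGD 7.68 × 0.60236 = EUR 4.63

EUR 4.63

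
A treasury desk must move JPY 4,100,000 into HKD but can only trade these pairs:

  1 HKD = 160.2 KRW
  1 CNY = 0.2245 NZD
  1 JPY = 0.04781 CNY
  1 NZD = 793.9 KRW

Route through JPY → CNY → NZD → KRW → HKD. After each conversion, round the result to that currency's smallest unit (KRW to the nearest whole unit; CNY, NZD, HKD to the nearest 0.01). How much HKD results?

HKD 218,083.19

JPY 4,100,000 × 0.04781 = CNY 196,021.00
CNY 196,021.00 × 0.2245 = NZD 44,006.71
NZD 44,006.71 × 793.9 = KRW 34,936,927
KRW 34,936,927 ÷ 160.2 = HKD 218,083.19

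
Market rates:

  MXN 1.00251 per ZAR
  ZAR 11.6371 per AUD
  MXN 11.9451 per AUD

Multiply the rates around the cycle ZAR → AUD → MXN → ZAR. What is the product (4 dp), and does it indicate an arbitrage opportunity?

Around ZAR → AUD → MXN → ZAR: 1 ÷ 11.6371 × 11.9451 ÷ 1.00251 = 1.023897
Product > 1; profitable direction is ZAR → AUD → MXN → ZAR.

1.0239 (arbitrage exists)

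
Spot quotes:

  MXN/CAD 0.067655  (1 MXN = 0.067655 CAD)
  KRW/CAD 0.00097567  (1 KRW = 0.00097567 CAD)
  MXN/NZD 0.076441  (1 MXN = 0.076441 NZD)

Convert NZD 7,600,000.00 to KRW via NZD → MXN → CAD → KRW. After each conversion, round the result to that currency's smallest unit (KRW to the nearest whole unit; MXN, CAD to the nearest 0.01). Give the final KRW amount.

NZD 7,600,000.00 ÷ 0.076441 = MXN 99,423,084.47
MXN 99,423,084.47 × 0.067655 = CAD 6,726,468.78
CAD 6,726,468.78 ÷ 0.00097567 = KRW 6,894,204,782

KRW 6,894,204,782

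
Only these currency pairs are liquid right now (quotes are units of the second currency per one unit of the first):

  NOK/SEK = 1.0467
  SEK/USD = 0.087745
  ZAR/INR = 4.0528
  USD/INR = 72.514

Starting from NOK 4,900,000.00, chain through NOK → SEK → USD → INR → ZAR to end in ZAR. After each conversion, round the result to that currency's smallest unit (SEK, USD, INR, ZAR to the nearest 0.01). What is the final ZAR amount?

NOK 4,900,000.00 × 1.0467 = SEK 5,128,830.00
SEK 5,128,830.00 × 0.087745 = USD 450,029.19
USD 450,029.19 × 72.514 = INR 32,633,416.68
INR 32,633,416.68 ÷ 4.0528 = ZAR 8,052,066.89

ZAR 8,052,066.89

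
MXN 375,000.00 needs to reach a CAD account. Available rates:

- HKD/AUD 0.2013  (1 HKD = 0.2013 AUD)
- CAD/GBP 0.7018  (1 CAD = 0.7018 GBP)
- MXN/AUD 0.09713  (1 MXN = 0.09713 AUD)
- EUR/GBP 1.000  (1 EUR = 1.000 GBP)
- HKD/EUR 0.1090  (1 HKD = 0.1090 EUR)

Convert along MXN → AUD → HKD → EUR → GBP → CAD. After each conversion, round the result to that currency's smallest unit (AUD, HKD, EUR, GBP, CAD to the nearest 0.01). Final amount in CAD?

CAD 28,103.09

MXN 375,000.00 × 0.09713 = AUD 36,423.75
AUD 36,423.75 ÷ 0.2013 = HKD 180,942.62
HKD 180,942.62 × 0.1090 = EUR 19,722.75
EUR 19,722.75 × 1.000 = GBP 19,722.75
GBP 19,722.75 ÷ 0.7018 = CAD 28,103.09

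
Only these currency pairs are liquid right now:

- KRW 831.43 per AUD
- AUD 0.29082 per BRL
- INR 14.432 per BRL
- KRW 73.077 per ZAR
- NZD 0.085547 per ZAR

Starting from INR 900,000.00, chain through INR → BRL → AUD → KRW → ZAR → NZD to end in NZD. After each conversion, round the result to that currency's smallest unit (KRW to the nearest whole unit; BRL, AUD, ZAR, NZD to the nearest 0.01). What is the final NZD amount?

NZD 17,651.84

INR 900,000.00 ÷ 14.432 = BRL 62,361.42
BRL 62,361.42 × 0.29082 = AUD 18,135.95
AUD 18,135.95 × 831.43 = KRW 15,078,773
KRW 15,078,773 ÷ 73.077 = ZAR 206,340.89
ZAR 206,340.89 × 0.085547 = NZD 17,651.84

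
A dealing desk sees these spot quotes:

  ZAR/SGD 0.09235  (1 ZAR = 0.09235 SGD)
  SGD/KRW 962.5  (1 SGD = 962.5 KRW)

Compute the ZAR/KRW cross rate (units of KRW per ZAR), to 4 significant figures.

1 ZAR × 0.09235 = 0.09235 SGD
0.09235 SGD × 962.5 = 88.8869 KRW

ZAR/KRW = 88.89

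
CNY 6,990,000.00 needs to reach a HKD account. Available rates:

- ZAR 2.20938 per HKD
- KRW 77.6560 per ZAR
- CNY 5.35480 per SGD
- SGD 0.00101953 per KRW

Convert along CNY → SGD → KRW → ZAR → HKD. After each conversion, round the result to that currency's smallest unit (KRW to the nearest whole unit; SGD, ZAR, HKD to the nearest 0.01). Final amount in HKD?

CNY 6,990,000.00 ÷ 5.35480 = SGD 1,305,370.88
SGD 1,305,370.88 ÷ 0.00101953 = KRW 1,280,365,345
KRW 1,280,365,345 ÷ 77.6560 = ZAR 16,487,655.11
ZAR 16,487,655.11 ÷ 2.20938 = HKD 7,462,571.00

HKD 7,462,571.00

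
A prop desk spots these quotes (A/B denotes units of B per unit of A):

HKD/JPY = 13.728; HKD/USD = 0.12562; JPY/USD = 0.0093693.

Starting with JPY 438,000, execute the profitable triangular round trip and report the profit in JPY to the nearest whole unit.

Profitable loop is JPY → USD → HKD → JPY:
JPY 438,000 × 0.0093693 = USD 4,103.75
USD 4,103.75 ÷ 0.12562 = HKD 32,667.99
HKD 32,667.99 × 13.728 = JPY 448,466
Profit = JPY 448,466 − JPY 438,000

Profit: JPY 10,466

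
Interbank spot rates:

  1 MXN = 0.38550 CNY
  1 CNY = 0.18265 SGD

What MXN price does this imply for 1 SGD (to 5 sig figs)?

1 SGD ÷ 0.18265 = 5.47495 CNY
5.47495 CNY ÷ 0.38550 = 14.2022 MXN

SGD/MXN = 14.202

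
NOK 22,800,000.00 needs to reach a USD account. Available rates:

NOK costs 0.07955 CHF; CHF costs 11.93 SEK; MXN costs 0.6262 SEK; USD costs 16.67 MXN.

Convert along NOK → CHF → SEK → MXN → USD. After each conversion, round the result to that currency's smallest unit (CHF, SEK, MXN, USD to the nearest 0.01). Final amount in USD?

USD 2,072,844.92

NOK 22,800,000.00 × 0.07955 = CHF 1,813,740.00
CHF 1,813,740.00 × 11.93 = SEK 21,637,918.20
SEK 21,637,918.20 ÷ 0.6262 = MXN 34,554,324.82
MXN 34,554,324.82 ÷ 16.67 = USD 2,072,844.92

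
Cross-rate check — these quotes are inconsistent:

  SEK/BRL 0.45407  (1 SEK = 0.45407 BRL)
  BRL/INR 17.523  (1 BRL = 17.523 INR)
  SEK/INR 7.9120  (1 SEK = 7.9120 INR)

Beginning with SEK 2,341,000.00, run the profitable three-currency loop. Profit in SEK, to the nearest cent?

Profitable loop is SEK → BRL → INR → SEK:
SEK 2,341,000.00 × 0.45407 = BRL 1,062,977.87
BRL 1,062,977.87 × 17.523 = INR 18,626,561.22
INR 18,626,561.22 ÷ 7.9120 = SEK 2,354,216.53
Profit = SEK 2,354,216.53 − SEK 2,341,000.00

Profit: SEK 13,216.53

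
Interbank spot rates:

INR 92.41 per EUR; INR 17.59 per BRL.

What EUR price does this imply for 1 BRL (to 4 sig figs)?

BRL/EUR = 0.1903

1 BRL × 17.59 = 17.59 INR
17.59 INR ÷ 92.41 = 0.190347 EUR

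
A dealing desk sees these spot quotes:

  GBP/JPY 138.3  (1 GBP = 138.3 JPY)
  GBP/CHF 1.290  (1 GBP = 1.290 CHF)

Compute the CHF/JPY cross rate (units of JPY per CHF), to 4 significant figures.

1 CHF ÷ 1.290 = 0.775194 GBP
0.775194 GBP × 138.3 = 107.209 JPY

CHF/JPY = 107.2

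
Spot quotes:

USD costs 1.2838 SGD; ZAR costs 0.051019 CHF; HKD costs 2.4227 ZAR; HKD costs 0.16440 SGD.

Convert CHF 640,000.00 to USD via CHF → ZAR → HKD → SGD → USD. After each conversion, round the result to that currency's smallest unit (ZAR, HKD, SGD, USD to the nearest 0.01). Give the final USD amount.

CHF 640,000.00 ÷ 0.051019 = ZAR 12,544,346.22
ZAR 12,544,346.22 ÷ 2.4227 = HKD 5,177,837.21
HKD 5,177,837.21 × 0.16440 = SGD 851,236.44
SGD 851,236.44 ÷ 1.2838 = USD 663,060.01

USD 663,060.01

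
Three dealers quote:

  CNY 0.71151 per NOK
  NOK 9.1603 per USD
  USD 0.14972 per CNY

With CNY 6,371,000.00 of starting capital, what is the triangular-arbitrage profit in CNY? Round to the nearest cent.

Profitable loop is CNY → NOK → USD → CNY:
CNY 6,371,000.00 ÷ 0.71151 = NOK 8,954,196.01
NOK 8,954,196.01 ÷ 9.1603 = USD 977,500.30
USD 977,500.30 ÷ 0.14972 = CNY 6,528,855.87
Profit = CNY 6,528,855.87 − CNY 6,371,000.00

Profit: CNY 157,855.87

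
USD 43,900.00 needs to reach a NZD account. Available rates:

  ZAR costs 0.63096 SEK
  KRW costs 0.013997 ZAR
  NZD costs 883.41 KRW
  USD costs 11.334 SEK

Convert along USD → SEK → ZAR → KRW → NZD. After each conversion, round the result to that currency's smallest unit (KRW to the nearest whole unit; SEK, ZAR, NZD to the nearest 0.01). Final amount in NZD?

USD 43,900.00 × 11.334 = SEK 497,562.60
SEK 497,562.60 ÷ 0.63096 = ZAR 788,580.26
ZAR 788,580.26 ÷ 0.013997 = KRW 56,339,234
KRW 56,339,234 ÷ 883.41 = NZD 63,774.73

NZD 63,774.73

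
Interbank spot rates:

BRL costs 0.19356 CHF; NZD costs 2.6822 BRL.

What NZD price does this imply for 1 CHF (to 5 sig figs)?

1 CHF ÷ 0.19356 = 5.16636 BRL
5.16636 BRL ÷ 2.6822 = 1.92616 NZD

CHF/NZD = 1.9262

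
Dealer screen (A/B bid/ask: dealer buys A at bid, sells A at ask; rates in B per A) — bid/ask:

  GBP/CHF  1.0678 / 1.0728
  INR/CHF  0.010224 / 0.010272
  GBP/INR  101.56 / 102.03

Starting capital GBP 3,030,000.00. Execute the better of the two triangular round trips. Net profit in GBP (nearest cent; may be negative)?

Net profit: GBP 57,092.54

Best loop GBP → CHF → INR → GBP:
GBP 3,030,000.00 × 1.0678 (sell GBP at bid) = CHF 3,235,434.00
CHF 3,235,434.00 ÷ 0.010272 (buy INR at ask) = INR 314,976,051.40
INR 314,976,051.40 ÷ 102.03 (buy GBP at ask) = GBP 3,087,092.54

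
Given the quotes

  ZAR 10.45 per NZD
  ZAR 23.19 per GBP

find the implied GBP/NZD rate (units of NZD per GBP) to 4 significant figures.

1 GBP × 23.19 = 23.19 ZAR
23.19 ZAR ÷ 10.45 = 2.21914 NZD

GBP/NZD = 2.219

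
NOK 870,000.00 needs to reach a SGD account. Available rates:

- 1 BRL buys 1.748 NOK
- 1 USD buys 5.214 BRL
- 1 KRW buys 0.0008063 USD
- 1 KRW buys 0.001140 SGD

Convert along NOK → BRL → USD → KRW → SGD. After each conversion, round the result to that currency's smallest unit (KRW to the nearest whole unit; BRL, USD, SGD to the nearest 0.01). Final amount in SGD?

NOK 870,000.00 ÷ 1.748 = BRL 497,711.67
BRL 497,711.67 ÷ 5.214 = USD 95,456.78
USD 95,456.78 ÷ 0.0008063 = KRW 118,388,664
KRW 118,388,664 × 0.001140 = SGD 134,963.08

SGD 134,963.08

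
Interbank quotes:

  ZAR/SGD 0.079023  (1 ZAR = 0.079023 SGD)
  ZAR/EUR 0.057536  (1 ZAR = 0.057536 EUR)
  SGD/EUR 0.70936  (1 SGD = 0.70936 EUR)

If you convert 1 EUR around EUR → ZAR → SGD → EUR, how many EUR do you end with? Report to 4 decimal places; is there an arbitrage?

Around EUR → ZAR → SGD → EUR: 1 ÷ 0.057536 × 0.079023 × 0.70936 = 0.974273
Product < 1; profitable direction is EUR → SGD → ZAR → EUR.

0.9743 (arbitrage exists)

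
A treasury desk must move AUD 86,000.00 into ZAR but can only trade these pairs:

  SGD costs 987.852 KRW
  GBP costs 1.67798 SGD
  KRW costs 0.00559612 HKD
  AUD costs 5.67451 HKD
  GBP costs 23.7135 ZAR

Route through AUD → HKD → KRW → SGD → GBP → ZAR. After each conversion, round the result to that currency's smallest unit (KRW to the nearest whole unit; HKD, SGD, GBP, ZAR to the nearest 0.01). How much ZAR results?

ZAR 1,247,546.60

AUD 86,000.00 × 5.67451 = HKD 488,007.86
HKD 488,007.86 ÷ 0.00559612 = KRW 87,204,681
KRW 87,204,681 ÷ 987.852 = SGD 88,277.07
SGD 88,277.07 ÷ 1.67798 = GBP 52,609.13
GBP 52,609.13 × 23.7135 = ZAR 1,247,546.60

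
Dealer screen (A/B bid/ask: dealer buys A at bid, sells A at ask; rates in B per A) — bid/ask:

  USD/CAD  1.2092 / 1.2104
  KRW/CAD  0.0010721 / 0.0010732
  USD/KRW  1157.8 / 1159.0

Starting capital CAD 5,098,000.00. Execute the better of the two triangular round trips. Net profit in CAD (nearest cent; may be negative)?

Best loop CAD → USD → KRW → CAD:
CAD 5,098,000.00 ÷ 1.2104 (buy USD at ask) = USD 4,211,830.80
USD 4,211,830.80 × 1157.8 (sell USD at bid) = KRW 4,876,457,700
KRW 4,876,457,700 × 0.0010721 (sell KRW at bid) = CAD 5,228,050.30

Net profit: CAD 130,050.30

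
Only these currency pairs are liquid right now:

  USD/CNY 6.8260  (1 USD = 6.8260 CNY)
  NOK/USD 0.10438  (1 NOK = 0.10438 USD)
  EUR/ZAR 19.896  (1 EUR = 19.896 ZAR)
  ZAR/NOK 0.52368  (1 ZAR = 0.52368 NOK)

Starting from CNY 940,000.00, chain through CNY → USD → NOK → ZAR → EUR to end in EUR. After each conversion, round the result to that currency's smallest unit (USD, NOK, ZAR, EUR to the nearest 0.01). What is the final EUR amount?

EUR 126,622.98

CNY 940,000.00 ÷ 6.8260 = USD 137,708.76
USD 137,708.76 ÷ 0.10438 = NOK 1,319,302.17
NOK 1,319,302.17 ÷ 0.52368 = ZAR 2,519,290.73
ZAR 2,519,290.73 ÷ 19.896 = EUR 126,622.98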